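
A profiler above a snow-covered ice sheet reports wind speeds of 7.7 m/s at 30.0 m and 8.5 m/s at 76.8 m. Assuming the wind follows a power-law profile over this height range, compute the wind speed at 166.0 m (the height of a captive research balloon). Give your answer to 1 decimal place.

9.2 m/s

First find α: α = ln(V₂/V₁)/ln(z₂/z₁) = ln(8.5/7.7)/ln(76.8/30.0) = 0.09885/0.94001 = 0.1052
Extrapolate from 76.8 m to 166.0 m: V₃ = 8.5 × (166.0/76.8)^0.1052 = 8.5 × 1.0844 = 9.2176 m/s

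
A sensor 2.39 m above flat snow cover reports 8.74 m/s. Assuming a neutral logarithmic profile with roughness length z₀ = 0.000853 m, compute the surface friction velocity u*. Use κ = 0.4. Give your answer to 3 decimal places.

Log law: V(z) = (u*/κ) · ln(z/z₀) ⇒ u* = κ · V / ln(z/z₀)
u* = 0.4 × 8.74 / ln(2.39/0.000853) = 0.4 × 8.74 / 7.9380
   = 3.4960 / 7.9380 = 0.4404 m/s

u* ≈ 0.440 m/s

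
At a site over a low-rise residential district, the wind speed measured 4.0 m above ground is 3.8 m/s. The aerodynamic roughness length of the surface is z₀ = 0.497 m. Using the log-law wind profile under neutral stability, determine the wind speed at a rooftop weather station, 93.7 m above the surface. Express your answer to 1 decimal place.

Log law: V(z) ∝ ln(z/z₀), so V₂/V₁ = ln(z₂/z₀) / ln(z₁/z₀).
ln(93.7/0.497) = 5.2393, ln(4.0/0.497) = 2.0855
V₂ = 3.8 × 5.2393/2.0855 = 3.8 × 2.5123 = 9.5467 m/s

9.5 m/s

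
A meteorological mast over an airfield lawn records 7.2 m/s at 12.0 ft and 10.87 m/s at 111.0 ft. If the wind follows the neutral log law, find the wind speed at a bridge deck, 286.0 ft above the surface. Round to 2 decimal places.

12.43 m/s

Log law: V ∝ ln(z/z₀). From the pair, with r = V₁/V₂ = 0.66237,
ln z₀ = (ln z₁ − r·ln z₂)/(1 − r) = (2.4849 − 0.66237×4.7095)/0.33763 = -1.8795 → z₀ = 0.1527 ft
V₃ = V₁ · ln(z₃/z₀)/ln(z₁/z₀) = 7.2 × 7.5355/4.3644 = 12.4314 m/s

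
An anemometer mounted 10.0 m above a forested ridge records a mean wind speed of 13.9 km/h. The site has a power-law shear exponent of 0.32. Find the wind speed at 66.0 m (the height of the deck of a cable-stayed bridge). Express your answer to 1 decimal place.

Power-law profile: V₂ = V₁ · (z₂/z₁)^α
V₂ = 13.9 × (66.0/10.0)^0.32 = 13.9 × (6.6000)^0.32
    = 13.9 × 1.8292 = 25.4255 km/h

25.4 km/h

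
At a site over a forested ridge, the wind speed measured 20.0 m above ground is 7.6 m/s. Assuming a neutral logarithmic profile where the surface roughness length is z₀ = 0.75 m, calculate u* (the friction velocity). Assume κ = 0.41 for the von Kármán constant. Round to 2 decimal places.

u* ≈ 0.95 m/s

Log law: V(z) = (u*/κ) · ln(z/z₀) ⇒ u* = κ · V / ln(z/z₀)
u* = 0.41 × 7.6 / ln(20.0/0.75) = 0.41 × 7.6 / 3.2834
   = 3.1160 / 3.2834 = 0.9490 m/s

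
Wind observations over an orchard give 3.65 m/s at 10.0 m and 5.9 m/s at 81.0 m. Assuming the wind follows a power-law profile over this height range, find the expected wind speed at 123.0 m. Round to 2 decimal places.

6.49 m/s

First find α: α = ln(V₂/V₁)/ln(z₂/z₁) = ln(5.9/3.65)/ln(81.0/10.0) = 0.48023/2.09186 = 0.2296
Extrapolate from 81.0 m to 123.0 m: V₃ = 5.9 × (123.0/81.0)^0.2296 = 5.9 × 1.1006 = 6.4938 m/s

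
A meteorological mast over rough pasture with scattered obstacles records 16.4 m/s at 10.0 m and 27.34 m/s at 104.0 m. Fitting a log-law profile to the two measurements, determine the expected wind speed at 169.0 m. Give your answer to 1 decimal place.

29.6 m/s

Log law: V ∝ ln(z/z₀). From the pair, with r = V₁/V₂ = 0.59985,
ln z₀ = (ln z₁ − r·ln z₂)/(1 − r) = (2.3026 − 0.59985×4.6444)/0.40015 = -1.2080 → z₀ = 0.2988 m
V₃ = V₁ · ln(z₃/z₀)/ln(z₁/z₀) = 16.4 × 6.3379/3.5106 = 29.6081 m/s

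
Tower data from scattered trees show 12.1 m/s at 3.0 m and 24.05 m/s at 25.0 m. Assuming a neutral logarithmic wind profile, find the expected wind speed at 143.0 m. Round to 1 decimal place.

Log law: V ∝ ln(z/z₀). From the pair, with r = V₁/V₂ = 0.50312,
ln z₀ = (ln z₁ − r·ln z₂)/(1 − r) = (1.0986 − 0.50312×3.2189)/0.49688 = -1.0483 → z₀ = 0.3505 m
V₃ = V₁ · ln(z₃/z₀)/ln(z₁/z₀) = 12.1 × 6.0111/2.1469 = 33.8792 m/s

33.9 m/s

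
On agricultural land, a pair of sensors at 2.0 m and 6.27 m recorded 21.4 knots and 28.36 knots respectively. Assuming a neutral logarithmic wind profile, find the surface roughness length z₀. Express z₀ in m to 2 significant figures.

Log law: V(z) ∝ ln(z/z₀). With r = V₁/V₂ = 21.4/28.36 = 0.75458,
r · ln(z₂/z₀) = ln(z₁/z₀) ⇒ ln z₀ = (ln z₁ − r·ln z₂)/(1 − r)
ln z₀ = (0.69315 − 0.75458×1.83578) / 0.24542 = -2.8201
z₀ = exp(-2.8201) = 0.05960 m

z₀ ≈ 0.060 m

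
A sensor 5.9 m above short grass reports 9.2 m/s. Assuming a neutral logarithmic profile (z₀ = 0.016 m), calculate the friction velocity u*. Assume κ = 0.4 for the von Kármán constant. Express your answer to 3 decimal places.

u* ≈ 0.623 m/s

Log law: V(z) = (u*/κ) · ln(z/z₀) ⇒ u* = κ · V / ln(z/z₀)
u* = 0.4 × 9.2 / ln(5.9/0.016) = 0.4 × 9.2 / 5.9101
   = 3.6800 / 5.9101 = 0.6227 m/s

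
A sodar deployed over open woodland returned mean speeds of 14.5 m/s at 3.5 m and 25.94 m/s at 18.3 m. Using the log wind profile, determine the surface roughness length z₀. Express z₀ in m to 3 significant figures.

Log law: V(z) ∝ ln(z/z₀). With r = V₁/V₂ = 14.5/25.94 = 0.55898,
r · ln(z₂/z₀) = ln(z₁/z₀) ⇒ ln z₀ = (ln z₁ − r·ln z₂)/(1 − r)
ln z₀ = (1.25276 − 0.55898×2.90690) / 0.44102 = -0.8438
z₀ = exp(-0.8438) = 0.4301 m

z₀ ≈ 0.430 m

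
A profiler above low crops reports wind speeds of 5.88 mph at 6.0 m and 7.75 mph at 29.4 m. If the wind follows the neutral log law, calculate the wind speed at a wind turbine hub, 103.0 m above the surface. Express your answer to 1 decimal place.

9.2 mph

Log law: V ∝ ln(z/z₀). From the pair, with r = V₁/V₂ = 0.75871,
ln z₀ = (ln z₁ − r·ln z₂)/(1 − r) = (1.7918 − 0.75871×3.3810)/0.24129 = -3.2054 → z₀ = 0.04054 m
V₃ = V₁ · ln(z₃/z₀)/ln(z₁/z₀) = 5.88 × 7.8401/4.9972 = 9.2252 mph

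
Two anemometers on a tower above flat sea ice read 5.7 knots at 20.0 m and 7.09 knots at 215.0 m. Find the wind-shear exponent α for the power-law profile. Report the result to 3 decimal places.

α ≈ 0.092

Power law: V₂/V₁ = (z₂/z₁)^α ⇒ α = ln(V₂/V₁) / ln(z₂/z₁)
α = ln(7.09/5.7) / ln(215.0/20.0) = ln(1.2439) / ln(10.7500)
  = 0.21822 / 2.37491 = 0.09189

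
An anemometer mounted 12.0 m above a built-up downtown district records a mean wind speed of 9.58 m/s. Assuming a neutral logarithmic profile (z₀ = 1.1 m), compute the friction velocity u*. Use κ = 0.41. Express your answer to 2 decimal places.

Log law: V(z) = (u*/κ) · ln(z/z₀) ⇒ u* = κ · V / ln(z/z₀)
u* = 0.41 × 9.58 / ln(12.0/1.1) = 0.41 × 9.58 / 2.3896
   = 3.9278 / 2.3896 = 1.6437 m/s

u* ≈ 1.64 m/s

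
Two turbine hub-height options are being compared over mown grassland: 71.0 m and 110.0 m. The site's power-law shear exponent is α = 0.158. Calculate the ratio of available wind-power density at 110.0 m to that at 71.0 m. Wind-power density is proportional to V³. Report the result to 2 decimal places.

1.23

Speed ratio: V_B/V_A = (z_B/z_A)^α = (110.0/71.0)^0.158 = (1.5493)^0.158 = 1.07162
Power-density ratio: P_B/P_A = (V_B/V_A)³ = (1.07162)³ = 1.23062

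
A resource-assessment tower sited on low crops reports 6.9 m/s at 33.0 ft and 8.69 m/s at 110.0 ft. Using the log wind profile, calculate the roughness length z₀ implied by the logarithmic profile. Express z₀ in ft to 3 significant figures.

z₀ ≈ 0.318 ft

Log law: V(z) ∝ ln(z/z₀). With r = V₁/V₂ = 6.9/8.69 = 0.79402,
r · ln(z₂/z₀) = ln(z₁/z₀) ⇒ ln z₀ = (ln z₁ − r·ln z₂)/(1 − r)
ln z₀ = (3.49651 − 0.79402×4.70048) / 0.20598 = -1.1445
z₀ = exp(-1.1445) = 0.3184 ft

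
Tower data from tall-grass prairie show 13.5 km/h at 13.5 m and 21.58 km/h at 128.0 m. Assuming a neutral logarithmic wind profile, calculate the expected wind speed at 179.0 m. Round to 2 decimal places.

Log law: V ∝ ln(z/z₀). From the pair, with r = V₁/V₂ = 0.62558,
ln z₀ = (ln z₁ − r·ln z₂)/(1 − r) = (2.6027 − 0.62558×4.8520)/0.37442 = -1.1555 → z₀ = 0.3149 m
V₃ = V₁ · ln(z₃/z₀)/ln(z₁/z₀) = 13.5 × 6.3429/3.7582 = 22.7847 km/h

22.78 km/h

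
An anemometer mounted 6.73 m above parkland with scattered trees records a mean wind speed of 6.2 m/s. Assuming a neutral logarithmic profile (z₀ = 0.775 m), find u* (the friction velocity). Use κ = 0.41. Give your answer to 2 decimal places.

Log law: V(z) = (u*/κ) · ln(z/z₀) ⇒ u* = κ · V / ln(z/z₀)
u* = 0.41 × 6.2 / ln(6.73/0.775) = 0.41 × 6.2 / 2.1615
   = 2.5420 / 2.1615 = 1.1761 m/s

u* ≈ 1.18 m/s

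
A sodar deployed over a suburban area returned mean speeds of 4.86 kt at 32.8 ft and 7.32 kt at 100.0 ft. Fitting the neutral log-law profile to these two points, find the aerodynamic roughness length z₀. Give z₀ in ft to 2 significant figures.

Log law: V(z) ∝ ln(z/z₀). With r = V₁/V₂ = 4.86/7.32 = 0.66393,
r · ln(z₂/z₀) = ln(z₁/z₀) ⇒ ln z₀ = (ln z₁ − r·ln z₂)/(1 − r)
ln z₀ = (3.49043 − 0.66393×4.60517) / 0.33607 = 1.2881
z₀ = exp(1.2881) = 3.626 ft

z₀ ≈ 3.6 ft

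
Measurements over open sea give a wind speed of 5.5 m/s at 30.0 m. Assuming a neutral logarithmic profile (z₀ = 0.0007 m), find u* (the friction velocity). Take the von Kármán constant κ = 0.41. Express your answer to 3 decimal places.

u* ≈ 0.211 m/s

Log law: V(z) = (u*/κ) · ln(z/z₀) ⇒ u* = κ · V / ln(z/z₀)
u* = 0.41 × 5.5 / ln(30.0/0.0007) = 0.41 × 5.5 / 10.6656
   = 2.2550 / 10.6656 = 0.2114 m/s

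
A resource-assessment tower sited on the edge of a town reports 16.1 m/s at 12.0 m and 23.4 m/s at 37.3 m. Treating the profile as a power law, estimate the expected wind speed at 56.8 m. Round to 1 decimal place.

First find α: α = ln(V₂/V₁)/ln(z₂/z₁) = ln(23.4/16.1)/ln(37.3/12.0) = 0.37392/1.13409 = 0.3297
Extrapolate from 37.3 m to 56.8 m: V₃ = 23.4 × (56.8/37.3)^0.3297 = 23.4 × 1.1487 = 26.8803 m/s

26.9 m/s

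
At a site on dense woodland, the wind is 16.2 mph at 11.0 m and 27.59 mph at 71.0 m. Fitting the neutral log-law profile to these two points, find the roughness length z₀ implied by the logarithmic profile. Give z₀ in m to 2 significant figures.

z₀ ≈ 0.78 m

Log law: V(z) ∝ ln(z/z₀). With r = V₁/V₂ = 16.2/27.59 = 0.58717,
r · ln(z₂/z₀) = ln(z₁/z₀) ⇒ ln z₀ = (ln z₁ − r·ln z₂)/(1 − r)
ln z₀ = (2.39790 − 0.58717×4.26268) / 0.41283 = -0.2544
z₀ = exp(-0.2544) = 0.7754 m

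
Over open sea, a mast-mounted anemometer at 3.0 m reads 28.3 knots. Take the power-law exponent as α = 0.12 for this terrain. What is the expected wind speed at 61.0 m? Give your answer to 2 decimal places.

40.62 knots

Power-law profile: V₂ = V₁ · (z₂/z₁)^α
V₂ = 28.3 × (61.0/3.0)^0.12 = 28.3 × (20.3333)^0.12
    = 28.3 × 1.4354 = 40.6230 knots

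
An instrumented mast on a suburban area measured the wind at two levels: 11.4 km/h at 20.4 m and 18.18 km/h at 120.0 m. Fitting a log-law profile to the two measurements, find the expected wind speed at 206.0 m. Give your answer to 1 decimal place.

20.2 km/h

Log law: V ∝ ln(z/z₀). From the pair, with r = V₁/V₂ = 0.62706,
ln z₀ = (ln z₁ − r·ln z₂)/(1 − r) = (3.0155 − 0.62706×4.7875)/0.37294 = 0.0361 → z₀ = 1.037 m
V₃ = V₁ · ln(z₃/z₀)/ln(z₁/z₀) = 11.4 × 5.2917/2.9794 = 20.2477 km/h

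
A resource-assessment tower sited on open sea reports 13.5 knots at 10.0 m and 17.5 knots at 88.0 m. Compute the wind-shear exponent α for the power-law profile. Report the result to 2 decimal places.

α ≈ 0.12

Power law: V₂/V₁ = (z₂/z₁)^α ⇒ α = ln(V₂/V₁) / ln(z₂/z₁)
α = ln(17.5/13.5) / ln(88.0/10.0) = ln(1.2963) / ln(8.8000)
  = 0.25951 / 2.17475 = 0.11933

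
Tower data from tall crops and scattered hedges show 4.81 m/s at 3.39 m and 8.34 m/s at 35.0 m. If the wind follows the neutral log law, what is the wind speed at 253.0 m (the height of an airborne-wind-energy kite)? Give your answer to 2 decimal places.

Log law: V ∝ ln(z/z₀). From the pair, with r = V₁/V₂ = 0.57674,
ln z₀ = (ln z₁ − r·ln z₂)/(1 − r) = (1.2208 − 0.57674×3.5553)/0.42326 = -1.9602 → z₀ = 0.1408 m
V₃ = V₁ · ln(z₃/z₀)/ln(z₁/z₀) = 4.81 × 7.4936/3.1810 = 11.3310 m/s

11.33 m/s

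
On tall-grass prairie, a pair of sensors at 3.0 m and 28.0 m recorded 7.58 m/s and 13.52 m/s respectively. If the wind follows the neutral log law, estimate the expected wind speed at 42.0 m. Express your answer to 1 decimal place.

14.6 m/s

Log law: V ∝ ln(z/z₀). From the pair, with r = V₁/V₂ = 0.56065,
ln z₀ = (ln z₁ − r·ln z₂)/(1 − r) = (1.0986 − 0.56065×3.3322)/0.43935 = -1.7517 → z₀ = 0.1735 m
V₃ = V₁ · ln(z₃/z₀)/ln(z₁/z₀) = 7.58 × 5.4893/2.8503 = 14.5983 m/s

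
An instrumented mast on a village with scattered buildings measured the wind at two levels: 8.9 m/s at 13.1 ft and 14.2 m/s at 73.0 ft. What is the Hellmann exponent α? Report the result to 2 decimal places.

Power law: V₂/V₁ = (z₂/z₁)^α ⇒ α = ln(V₂/V₁) / ln(z₂/z₁)
α = ln(14.2/8.9) / ln(73.0/13.1) = ln(1.5955) / ln(5.5725)
  = 0.46719 / 1.71785 = 0.27196

α ≈ 0.27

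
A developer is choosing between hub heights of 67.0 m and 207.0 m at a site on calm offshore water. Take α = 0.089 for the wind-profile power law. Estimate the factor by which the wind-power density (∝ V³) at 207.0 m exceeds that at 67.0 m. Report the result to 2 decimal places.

Speed ratio: V_B/V_A = (z_B/z_A)^α = (207.0/67.0)^0.089 = (3.0896)^0.089 = 1.10561
Power-density ratio: P_B/P_A = (V_B/V_A)³ = (1.10561)³ = 1.35146

1.35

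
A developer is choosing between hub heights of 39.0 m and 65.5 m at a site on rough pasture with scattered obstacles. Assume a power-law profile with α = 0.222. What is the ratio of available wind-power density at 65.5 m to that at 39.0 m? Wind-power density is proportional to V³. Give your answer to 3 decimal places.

Speed ratio: V_B/V_A = (z_B/z_A)^α = (65.5/39.0)^0.222 = (1.6795)^0.222 = 1.12199
Power-density ratio: P_B/P_A = (V_B/V_A)³ = (1.12199)³ = 1.41243

1.412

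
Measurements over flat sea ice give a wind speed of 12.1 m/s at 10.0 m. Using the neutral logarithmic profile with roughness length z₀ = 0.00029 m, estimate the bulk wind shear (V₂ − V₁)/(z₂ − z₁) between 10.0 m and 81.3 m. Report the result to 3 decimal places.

0.034 m/s/m

Log law: V₂ = V₁ · ln(z₂/z₀)/ln(z₁/z₀) = 12.1 × 12.5438/10.4482 = 14.5269 m/s
ΔV/Δz = (14.5269 − 12.1)/(81.3 − 10.0) = 2.4269/71.3000 = 0.03404 m/s/m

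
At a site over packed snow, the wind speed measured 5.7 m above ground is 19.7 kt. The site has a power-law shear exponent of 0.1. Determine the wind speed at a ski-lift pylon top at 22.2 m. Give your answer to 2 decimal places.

Power-law profile: V₂ = V₁ · (z₂/z₁)^α
V₂ = 19.7 × (22.2/5.7)^0.1 = 19.7 × (3.8947)^0.1
    = 19.7 × 1.1456 = 22.5691 kt

22.57 kt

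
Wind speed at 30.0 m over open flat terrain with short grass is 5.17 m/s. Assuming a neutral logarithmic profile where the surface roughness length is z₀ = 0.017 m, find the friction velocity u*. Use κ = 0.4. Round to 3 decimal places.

u* ≈ 0.277 m/s

Log law: V(z) = (u*/κ) · ln(z/z₀) ⇒ u* = κ · V / ln(z/z₀)
u* = 0.4 × 5.17 / ln(30.0/0.017) = 0.4 × 5.17 / 7.4757
   = 2.0680 / 7.4757 = 0.2766 m/s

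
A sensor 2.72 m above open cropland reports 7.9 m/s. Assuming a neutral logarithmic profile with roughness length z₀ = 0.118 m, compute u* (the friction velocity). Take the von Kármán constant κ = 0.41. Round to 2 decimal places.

Log law: V(z) = (u*/κ) · ln(z/z₀) ⇒ u* = κ · V / ln(z/z₀)
u* = 0.41 × 7.9 / ln(2.72/0.118) = 0.41 × 7.9 / 3.1377
   = 3.2390 / 3.1377 = 1.0323 m/s

u* ≈ 1.03 m/s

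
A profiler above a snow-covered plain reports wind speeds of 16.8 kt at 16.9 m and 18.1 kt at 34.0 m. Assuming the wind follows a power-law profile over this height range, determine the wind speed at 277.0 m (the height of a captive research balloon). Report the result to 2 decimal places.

22.64 kt

First find α: α = ln(V₂/V₁)/ln(z₂/z₁) = ln(18.1/16.8)/ln(34.0/16.9) = 0.07453/0.69905 = 0.1066
Extrapolate from 34.0 m to 277.0 m: V₃ = 18.1 × (277.0/34.0)^0.1066 = 18.1 × 1.2506 = 22.6366 kt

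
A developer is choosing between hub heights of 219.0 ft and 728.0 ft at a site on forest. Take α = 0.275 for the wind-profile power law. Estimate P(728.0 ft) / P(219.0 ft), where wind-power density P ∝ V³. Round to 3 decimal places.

Speed ratio: V_B/V_A = (z_B/z_A)^α = (728.0/219.0)^0.275 = (3.3242)^0.275 = 1.39144
Power-density ratio: P_B/P_A = (V_B/V_A)³ = (1.39144)³ = 2.69397

2.694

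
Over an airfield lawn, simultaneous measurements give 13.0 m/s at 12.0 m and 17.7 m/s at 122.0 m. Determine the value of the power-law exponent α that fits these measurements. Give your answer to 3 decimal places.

Power law: V₂/V₁ = (z₂/z₁)^α ⇒ α = ln(V₂/V₁) / ln(z₂/z₁)
α = ln(17.7/13.0) / ln(122.0/12.0) = ln(1.3615) / ln(10.1667)
  = 0.30862 / 2.31911 = 0.13307

α ≈ 0.133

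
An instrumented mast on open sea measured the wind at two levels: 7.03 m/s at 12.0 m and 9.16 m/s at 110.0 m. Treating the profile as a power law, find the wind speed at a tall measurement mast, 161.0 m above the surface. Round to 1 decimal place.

9.6 m/s

First find α: α = ln(V₂/V₁)/ln(z₂/z₁) = ln(9.16/7.03)/ln(110.0/12.0) = 0.26466/2.21557 = 0.1195
Extrapolate from 110.0 m to 161.0 m: V₃ = 9.16 × (161.0/110.0)^0.1195 = 9.16 × 1.0466 = 9.5864 m/s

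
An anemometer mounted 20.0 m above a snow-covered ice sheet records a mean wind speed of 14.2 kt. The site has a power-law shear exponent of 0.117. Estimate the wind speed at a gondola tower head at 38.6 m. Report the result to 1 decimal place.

Power-law profile: V₂ = V₁ · (z₂/z₁)^α
V₂ = 14.2 × (38.6/20.0)^0.117 = 14.2 × (1.9300)^0.117
    = 14.2 × 1.0800 = 15.3355 kt

15.3 kt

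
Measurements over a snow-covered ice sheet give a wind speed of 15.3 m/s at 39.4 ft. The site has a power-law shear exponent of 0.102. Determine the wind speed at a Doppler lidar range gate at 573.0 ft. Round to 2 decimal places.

20.10 m/s

Power-law profile: V₂ = V₁ · (z₂/z₁)^α
V₂ = 15.3 × (573.0/39.4)^0.102 = 15.3 × (14.5431)^0.102
    = 15.3 × 1.3140 = 20.1040 m/s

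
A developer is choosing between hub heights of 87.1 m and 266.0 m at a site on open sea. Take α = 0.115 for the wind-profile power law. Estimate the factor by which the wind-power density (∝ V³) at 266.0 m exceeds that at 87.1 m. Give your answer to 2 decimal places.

1.47

Speed ratio: V_B/V_A = (z_B/z_A)^α = (266.0/87.1)^0.115 = (3.0540)^0.115 = 1.13700
Power-density ratio: P_B/P_A = (V_B/V_A)³ = (1.13700)³ = 1.46987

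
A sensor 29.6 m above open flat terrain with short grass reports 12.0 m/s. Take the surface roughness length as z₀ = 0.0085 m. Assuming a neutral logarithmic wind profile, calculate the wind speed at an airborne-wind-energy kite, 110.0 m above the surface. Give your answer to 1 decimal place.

Log law: V(z) ∝ ln(z/z₀), so V₂/V₁ = ln(z₂/z₀) / ln(z₁/z₀).
ln(110.0/0.0085) = 9.4682, ln(29.6/0.0085) = 8.1555
V₂ = 12.0 × 9.4682/8.1555 = 12.0 × 1.1610 = 13.9315 m/s

13.9 m/s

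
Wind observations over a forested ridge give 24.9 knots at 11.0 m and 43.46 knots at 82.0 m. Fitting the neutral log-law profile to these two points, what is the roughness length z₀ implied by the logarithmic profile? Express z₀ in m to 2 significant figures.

z₀ ≈ 0.74 m

Log law: V(z) ∝ ln(z/z₀). With r = V₁/V₂ = 24.9/43.46 = 0.57294,
r · ln(z₂/z₀) = ln(z₁/z₀) ⇒ ln z₀ = (ln z₁ − r·ln z₂)/(1 − r)
ln z₀ = (2.39790 − 0.57294×4.40672) / 0.42706 = -0.2971
z₀ = exp(-0.2971) = 0.7429 m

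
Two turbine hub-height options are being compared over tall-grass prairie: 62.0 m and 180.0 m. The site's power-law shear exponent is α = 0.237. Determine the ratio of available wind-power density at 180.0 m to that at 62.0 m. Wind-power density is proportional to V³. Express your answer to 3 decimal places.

Speed ratio: V_B/V_A = (z_B/z_A)^α = (180.0/62.0)^0.237 = (2.9032)^0.237 = 1.28737
Power-density ratio: P_B/P_A = (V_B/V_A)³ = (1.28737)³ = 2.13358

2.134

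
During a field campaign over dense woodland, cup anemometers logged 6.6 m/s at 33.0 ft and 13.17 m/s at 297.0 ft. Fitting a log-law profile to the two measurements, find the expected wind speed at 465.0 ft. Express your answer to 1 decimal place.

Log law: V ∝ ln(z/z₀). From the pair, with r = V₁/V₂ = 0.50114,
ln z₀ = (ln z₁ − r·ln z₂)/(1 − r) = (3.4965 − 0.50114×5.6937)/0.49886 = 1.2892 → z₀ = 3.630 ft
V₃ = V₁ · ln(z₃/z₀)/ln(z₁/z₀) = 6.6 × 4.8528/2.2073 = 14.5105 m/s

14.5 m/s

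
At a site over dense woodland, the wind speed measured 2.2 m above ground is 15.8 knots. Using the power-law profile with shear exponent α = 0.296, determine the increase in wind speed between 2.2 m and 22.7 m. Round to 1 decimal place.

Power law: V₂ = V₁ · (z₂/z₁)^α = 15.8 × (10.3182)^0.296 = 31.5271 knots
ΔV = 31.5271 − 15.8 = 15.7271 knots

15.7 knots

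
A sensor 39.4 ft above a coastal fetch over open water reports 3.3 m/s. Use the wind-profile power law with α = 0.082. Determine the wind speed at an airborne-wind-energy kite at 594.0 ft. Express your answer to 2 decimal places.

4.12 m/s

Power-law profile: V₂ = V₁ · (z₂/z₁)^α
V₂ = 3.3 × (594.0/39.4)^0.082 = 3.3 × (15.0761)^0.082
    = 3.3 × 1.2492 = 4.1222 m/s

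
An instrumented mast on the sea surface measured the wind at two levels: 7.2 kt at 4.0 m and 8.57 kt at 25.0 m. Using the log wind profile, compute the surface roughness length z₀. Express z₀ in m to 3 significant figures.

Log law: V(z) ∝ ln(z/z₀). With r = V₁/V₂ = 7.2/8.57 = 0.84014,
r · ln(z₂/z₀) = ln(z₁/z₀) ⇒ ln z₀ = (ln z₁ − r·ln z₂)/(1 − r)
ln z₀ = (1.38629 − 0.84014×3.21888) / 0.15986 = -8.2448
z₀ = exp(-8.2448) = 0.0002626 m

z₀ ≈ 0.000263 m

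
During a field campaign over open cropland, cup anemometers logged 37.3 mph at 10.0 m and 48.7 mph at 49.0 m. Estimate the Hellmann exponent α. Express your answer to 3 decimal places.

Power law: V₂/V₁ = (z₂/z₁)^α ⇒ α = ln(V₂/V₁) / ln(z₂/z₁)
α = ln(48.7/37.3) / ln(49.0/10.0) = ln(1.3056) / ln(4.9000)
  = 0.26669 / 1.58924 = 0.16781

α ≈ 0.168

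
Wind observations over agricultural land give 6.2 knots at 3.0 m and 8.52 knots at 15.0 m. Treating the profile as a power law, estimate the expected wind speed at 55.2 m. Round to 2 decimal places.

11.02 knots

First find α: α = ln(V₂/V₁)/ln(z₂/z₁) = ln(8.52/6.2)/ln(15.0/3.0) = 0.31787/1.60944 = 0.1975
Extrapolate from 15.0 m to 55.2 m: V₃ = 8.52 × (55.2/15.0)^0.1975 = 8.52 × 1.2935 = 11.0204 knots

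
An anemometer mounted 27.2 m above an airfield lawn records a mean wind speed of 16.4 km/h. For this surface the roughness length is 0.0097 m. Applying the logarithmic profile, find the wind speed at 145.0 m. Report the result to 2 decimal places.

19.86 km/h

Log law: V(z) ∝ ln(z/z₀), so V₂/V₁ = ln(z₂/z₀) / ln(z₁/z₀).
ln(145.0/0.0097) = 9.6124, ln(27.2/0.0097) = 7.9388
V₂ = 16.4 × 9.6124/7.9388 = 16.4 × 1.2108 = 19.8571 km/h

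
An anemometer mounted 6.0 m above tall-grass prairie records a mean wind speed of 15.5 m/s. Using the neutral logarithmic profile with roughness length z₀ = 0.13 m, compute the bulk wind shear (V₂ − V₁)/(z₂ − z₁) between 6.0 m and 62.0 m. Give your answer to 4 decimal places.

0.1687 m/s/m

Log law: V₂ = V₁ · ln(z₂/z₀)/ln(z₁/z₀) = 15.5 × 6.1674/3.8320 = 24.9464 m/s
ΔV/Δz = (24.9464 − 15.5)/(62.0 − 6.0) = 9.4464/56.0000 = 0.16869 m/s/m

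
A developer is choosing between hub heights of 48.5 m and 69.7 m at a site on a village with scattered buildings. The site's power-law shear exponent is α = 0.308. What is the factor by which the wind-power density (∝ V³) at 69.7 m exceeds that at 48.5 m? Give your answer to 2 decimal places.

1.40

Speed ratio: V_B/V_A = (z_B/z_A)^α = (69.7/48.5)^0.308 = (1.4371)^0.308 = 1.11817
Power-density ratio: P_B/P_A = (V_B/V_A)³ = (1.11817)³ = 1.39805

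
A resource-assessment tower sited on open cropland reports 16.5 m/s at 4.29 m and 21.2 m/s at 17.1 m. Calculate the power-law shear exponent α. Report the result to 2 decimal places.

α ≈ 0.18

Power law: V₂/V₁ = (z₂/z₁)^α ⇒ α = ln(V₂/V₁) / ln(z₂/z₁)
α = ln(21.2/16.5) / ln(17.1/4.29) = ln(1.2848) / ln(3.9860)
  = 0.25064 / 1.38279 = 0.18126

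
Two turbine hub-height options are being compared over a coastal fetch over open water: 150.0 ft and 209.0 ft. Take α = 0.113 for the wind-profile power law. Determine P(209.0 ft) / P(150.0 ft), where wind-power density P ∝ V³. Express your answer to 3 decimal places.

1.119

Speed ratio: V_B/V_A = (z_B/z_A)^α = (209.0/150.0)^0.113 = (1.3933)^0.113 = 1.03819
Power-density ratio: P_B/P_A = (V_B/V_A)³ = (1.03819)³ = 1.11901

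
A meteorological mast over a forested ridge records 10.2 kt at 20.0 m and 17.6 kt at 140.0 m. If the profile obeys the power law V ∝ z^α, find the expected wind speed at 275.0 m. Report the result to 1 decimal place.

First find α: α = ln(V₂/V₁)/ln(z₂/z₁) = ln(17.6/10.2)/ln(140.0/20.0) = 0.54551/1.94591 = 0.2803
Extrapolate from 140.0 m to 275.0 m: V₃ = 17.6 × (275.0/140.0)^0.2803 = 17.6 × 1.2084 = 21.2671 kt

21.3 kt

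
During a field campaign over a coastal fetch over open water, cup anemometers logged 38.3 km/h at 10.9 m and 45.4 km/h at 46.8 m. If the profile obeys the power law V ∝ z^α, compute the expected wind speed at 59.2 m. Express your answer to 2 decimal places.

First find α: α = ln(V₂/V₁)/ln(z₂/z₁) = ln(45.4/38.3)/ln(46.8/10.9) = 0.17006/1.45712 = 0.1167
Extrapolate from 46.8 m to 59.2 m: V₃ = 45.4 × (59.2/46.8)^0.1167 = 45.4 × 1.0278 = 46.6626 km/h

46.66 km/h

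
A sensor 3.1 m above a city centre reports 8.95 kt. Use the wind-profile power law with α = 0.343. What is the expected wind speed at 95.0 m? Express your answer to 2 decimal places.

Power-law profile: V₂ = V₁ · (z₂/z₁)^α
V₂ = 8.95 × (95.0/3.1)^0.343 = 8.95 × (30.6452)^0.343
    = 8.95 × 3.2346 = 28.9498 kt

28.95 kt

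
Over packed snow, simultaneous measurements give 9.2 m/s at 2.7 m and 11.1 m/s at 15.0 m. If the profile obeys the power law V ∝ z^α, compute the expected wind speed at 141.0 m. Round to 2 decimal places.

14.19 m/s

First find α: α = ln(V₂/V₁)/ln(z₂/z₁) = ln(11.1/9.2)/ln(15.0/2.7) = 0.18774/1.71480 = 0.1095
Extrapolate from 15.0 m to 141.0 m: V₃ = 11.1 × (141.0/15.0)^0.1095 = 11.1 × 1.2780 = 14.1861 m/s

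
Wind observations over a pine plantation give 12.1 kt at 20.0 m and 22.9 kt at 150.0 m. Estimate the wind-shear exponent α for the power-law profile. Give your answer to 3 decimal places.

α ≈ 0.317

Power law: V₂/V₁ = (z₂/z₁)^α ⇒ α = ln(V₂/V₁) / ln(z₂/z₁)
α = ln(22.9/12.1) / ln(150.0/20.0) = ln(1.8926) / ln(7.5000)
  = 0.63793 / 2.01490 = 0.31661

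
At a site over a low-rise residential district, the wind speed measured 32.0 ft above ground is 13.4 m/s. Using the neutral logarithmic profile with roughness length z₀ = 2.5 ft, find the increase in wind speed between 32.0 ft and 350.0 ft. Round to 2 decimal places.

12.57 m/s

Log law: V₂ = V₁ · ln(z₂/z₀)/ln(z₁/z₀) = 13.4 × 4.9416/2.5494 = 25.9735 m/s
ΔV = 25.9735 − 13.4 = 12.5735 m/s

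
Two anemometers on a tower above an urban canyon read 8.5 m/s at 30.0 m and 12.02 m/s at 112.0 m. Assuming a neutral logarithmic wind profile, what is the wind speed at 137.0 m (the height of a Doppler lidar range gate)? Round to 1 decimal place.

12.6 m/s

Log law: V ∝ ln(z/z₀). From the pair, with r = V₁/V₂ = 0.70715,
ln z₀ = (ln z₁ − r·ln z₂)/(1 − r) = (3.4012 − 0.70715×4.7185)/0.29285 = 0.2202 → z₀ = 1.246 m
V₃ = V₁ · ln(z₃/z₀)/ln(z₁/z₀) = 8.5 × 4.6998/3.1810 = 12.5584 m/s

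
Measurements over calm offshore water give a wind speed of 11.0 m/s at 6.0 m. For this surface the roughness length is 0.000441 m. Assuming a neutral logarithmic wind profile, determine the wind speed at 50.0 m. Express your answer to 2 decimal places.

Log law: V(z) ∝ ln(z/z₀), so V₂/V₁ = ln(z₂/z₀) / ln(z₁/z₀).
ln(50.0/0.000441) = 11.6385, ln(6.0/0.000441) = 9.5182
V₂ = 11.0 × 11.6385/9.5182 = 11.0 × 1.2228 = 13.4503 m/s

13.45 m/s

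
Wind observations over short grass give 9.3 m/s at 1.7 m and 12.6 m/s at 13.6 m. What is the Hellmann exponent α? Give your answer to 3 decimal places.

Power law: V₂/V₁ = (z₂/z₁)^α ⇒ α = ln(V₂/V₁) / ln(z₂/z₁)
α = ln(12.6/9.3) / ln(13.6/1.7) = ln(1.3548) / ln(8.0000)
  = 0.30368 / 2.07944 = 0.14604

α ≈ 0.146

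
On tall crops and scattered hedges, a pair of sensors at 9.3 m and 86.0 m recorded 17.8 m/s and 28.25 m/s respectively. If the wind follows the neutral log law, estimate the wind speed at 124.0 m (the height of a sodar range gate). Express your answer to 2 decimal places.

29.97 m/s

Log law: V ∝ ln(z/z₀). From the pair, with r = V₁/V₂ = 0.63009,
ln z₀ = (ln z₁ − r·ln z₂)/(1 − r) = (2.2300 − 0.63009×4.4543)/0.36991 = -1.5588 → z₀ = 0.2104 m
V₃ = V₁ · ln(z₃/z₀)/ln(z₁/z₀) = 17.8 × 6.3791/3.7888 = 29.9692 m/s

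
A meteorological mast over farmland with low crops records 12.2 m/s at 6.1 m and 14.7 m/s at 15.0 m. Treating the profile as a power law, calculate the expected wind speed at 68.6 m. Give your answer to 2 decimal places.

20.14 m/s

First find α: α = ln(V₂/V₁)/ln(z₂/z₁) = ln(14.7/12.2)/ln(15.0/6.1) = 0.18641/0.89976 = 0.2072
Extrapolate from 15.0 m to 68.6 m: V₃ = 14.7 × (68.6/15.0)^0.2072 = 14.7 × 1.3702 = 20.1420 m/s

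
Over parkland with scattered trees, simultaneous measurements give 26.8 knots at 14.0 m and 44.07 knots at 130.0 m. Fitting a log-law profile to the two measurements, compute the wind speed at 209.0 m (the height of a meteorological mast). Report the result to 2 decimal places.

47.75 knots

Log law: V ∝ ln(z/z₀). From the pair, with r = V₁/V₂ = 0.60812,
ln z₀ = (ln z₁ − r·ln z₂)/(1 − r) = (2.6391 − 0.60812×4.8675)/0.39188 = -0.8191 → z₀ = 0.4408 m
V₃ = V₁ · ln(z₃/z₀)/ln(z₁/z₀) = 26.8 × 6.1615/3.4582 = 47.7495 knots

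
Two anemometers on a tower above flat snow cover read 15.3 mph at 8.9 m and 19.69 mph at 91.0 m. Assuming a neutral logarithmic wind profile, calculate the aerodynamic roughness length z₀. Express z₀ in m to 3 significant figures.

Log law: V(z) ∝ ln(z/z₀). With r = V₁/V₂ = 15.3/19.69 = 0.77704,
r · ln(z₂/z₀) = ln(z₁/z₀) ⇒ ln z₀ = (ln z₁ − r·ln z₂)/(1 − r)
ln z₀ = (2.18605 − 0.77704×4.51086) / 0.22296 = -5.9164
z₀ = exp(-5.9164) = 0.002695 m

z₀ ≈ 0.00270 m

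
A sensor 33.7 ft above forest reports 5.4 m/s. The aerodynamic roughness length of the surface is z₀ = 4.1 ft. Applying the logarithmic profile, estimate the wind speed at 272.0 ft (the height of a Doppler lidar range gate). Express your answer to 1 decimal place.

Log law: V(z) ∝ ln(z/z₀), so V₂/V₁ = ln(z₂/z₀) / ln(z₁/z₀).
ln(272.0/4.1) = 4.1948, ln(33.7/4.1) = 2.1065
V₂ = 5.4 × 4.1948/2.1065 = 5.4 × 1.9914 = 10.7533 m/s

10.8 m/s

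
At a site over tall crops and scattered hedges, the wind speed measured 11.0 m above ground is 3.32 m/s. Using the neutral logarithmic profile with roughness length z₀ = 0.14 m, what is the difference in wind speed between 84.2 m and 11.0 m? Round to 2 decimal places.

Log law: V₂ = V₁ · ln(z₂/z₀)/ln(z₁/z₀) = 3.32 × 6.3993/4.3640 = 4.8684 m/s
ΔV = 4.8684 − 3.32 = 1.5484 m/s

1.55 m/s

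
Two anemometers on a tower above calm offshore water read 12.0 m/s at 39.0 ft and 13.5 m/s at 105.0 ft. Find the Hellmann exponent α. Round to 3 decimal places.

Power law: V₂/V₁ = (z₂/z₁)^α ⇒ α = ln(V₂/V₁) / ln(z₂/z₁)
α = ln(13.5/12.0) / ln(105.0/39.0) = ln(1.1250) / ln(2.6923)
  = 0.11778 / 0.99040 = 0.11892

α ≈ 0.119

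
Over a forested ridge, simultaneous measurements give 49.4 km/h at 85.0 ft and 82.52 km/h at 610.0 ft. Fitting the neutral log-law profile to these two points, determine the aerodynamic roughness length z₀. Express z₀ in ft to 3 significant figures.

z₀ ≈ 4.50 ft

Log law: V(z) ∝ ln(z/z₀). With r = V₁/V₂ = 49.4/82.52 = 0.59864,
r · ln(z₂/z₀) = ln(z₁/z₀) ⇒ ln z₀ = (ln z₁ − r·ln z₂)/(1 − r)
ln z₀ = (4.44265 − 0.59864×6.41346) / 0.40136 = 1.5031
z₀ = exp(1.5031) = 4.496 ft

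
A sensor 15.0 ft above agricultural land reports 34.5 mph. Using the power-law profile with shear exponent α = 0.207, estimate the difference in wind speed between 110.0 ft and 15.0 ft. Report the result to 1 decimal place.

17.6 mph

Power law: V₂ = V₁ · (z₂/z₁)^α = 34.5 × (7.3333)^0.207 = 52.1118 mph
ΔV = 52.1118 − 34.5 = 17.6118 mph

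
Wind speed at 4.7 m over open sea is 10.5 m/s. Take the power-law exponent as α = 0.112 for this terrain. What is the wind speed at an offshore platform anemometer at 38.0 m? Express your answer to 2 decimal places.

Power-law profile: V₂ = V₁ · (z₂/z₁)^α
V₂ = 10.5 × (38.0/4.7)^0.112 = 10.5 × (8.0851)^0.112
    = 10.5 × 1.2637 = 13.2694 m/s

13.27 m/s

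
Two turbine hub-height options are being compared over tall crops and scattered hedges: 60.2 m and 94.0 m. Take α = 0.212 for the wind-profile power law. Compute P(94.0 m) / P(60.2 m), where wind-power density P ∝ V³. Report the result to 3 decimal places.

Speed ratio: V_B/V_A = (z_B/z_A)^α = (94.0/60.2)^0.212 = (1.5615)^0.212 = 1.09908
Power-density ratio: P_B/P_A = (V_B/V_A)³ = (1.09908)³ = 1.32766

1.328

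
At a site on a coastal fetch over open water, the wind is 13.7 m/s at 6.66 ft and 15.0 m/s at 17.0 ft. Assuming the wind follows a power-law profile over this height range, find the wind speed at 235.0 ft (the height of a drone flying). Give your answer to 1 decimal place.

19.3 m/s

First find α: α = ln(V₂/V₁)/ln(z₂/z₁) = ln(15.0/13.7)/ln(17.0/6.66) = 0.09065/0.93709 = 0.0967
Extrapolate from 17.0 ft to 235.0 ft: V₃ = 15.0 × (235.0/17.0)^0.0967 = 15.0 × 1.2893 = 19.3390 m/s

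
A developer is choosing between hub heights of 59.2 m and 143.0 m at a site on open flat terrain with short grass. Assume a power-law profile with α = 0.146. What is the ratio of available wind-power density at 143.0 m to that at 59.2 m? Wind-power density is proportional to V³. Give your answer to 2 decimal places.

Speed ratio: V_B/V_A = (z_B/z_A)^α = (143.0/59.2)^0.146 = (2.4155)^0.146 = 1.13742
Power-density ratio: P_B/P_A = (V_B/V_A)³ = (1.13742)³ = 1.47150

1.47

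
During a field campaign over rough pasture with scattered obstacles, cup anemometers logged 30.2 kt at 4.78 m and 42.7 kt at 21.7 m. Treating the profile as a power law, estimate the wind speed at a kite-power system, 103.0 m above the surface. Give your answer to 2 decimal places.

60.99 kt

First find α: α = ln(V₂/V₁)/ln(z₂/z₁) = ln(42.7/30.2)/ln(21.7/4.78) = 0.34636/1.51287 = 0.2289
Extrapolate from 21.7 m to 103.0 m: V₃ = 42.7 × (103.0/21.7)^0.2289 = 42.7 × 1.4284 = 60.9927 kt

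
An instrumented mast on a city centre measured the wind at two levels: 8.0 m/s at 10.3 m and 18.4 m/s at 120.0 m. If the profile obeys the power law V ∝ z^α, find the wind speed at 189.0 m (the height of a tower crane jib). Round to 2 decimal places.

First find α: α = ln(V₂/V₁)/ln(z₂/z₁) = ln(18.4/8.0)/ln(120.0/10.3) = 0.83291/2.45535 = 0.3392
Extrapolate from 120.0 m to 189.0 m: V₃ = 18.4 × (189.0/120.0)^0.3392 = 18.4 × 1.1666 = 21.4654 m/s

21.47 m/s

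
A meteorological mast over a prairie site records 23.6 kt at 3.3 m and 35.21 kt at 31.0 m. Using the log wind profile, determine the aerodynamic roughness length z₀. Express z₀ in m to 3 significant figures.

z₀ ≈ 0.0348 m

Log law: V(z) ∝ ln(z/z₀). With r = V₁/V₂ = 23.6/35.21 = 0.67026,
r · ln(z₂/z₀) = ln(z₁/z₀) ⇒ ln z₀ = (ln z₁ − r·ln z₂)/(1 − r)
ln z₀ = (1.19392 − 0.67026×3.43399) / 0.32974 = -3.3595
z₀ = exp(-3.3595) = 0.03475 m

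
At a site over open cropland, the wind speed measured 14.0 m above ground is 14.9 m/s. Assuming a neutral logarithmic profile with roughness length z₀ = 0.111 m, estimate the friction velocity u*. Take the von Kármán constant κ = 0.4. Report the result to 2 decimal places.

Log law: V(z) = (u*/κ) · ln(z/z₀) ⇒ u* = κ · V / ln(z/z₀)
u* = 0.4 × 14.9 / ln(14.0/0.111) = 0.4 × 14.9 / 4.8373
   = 5.9600 / 4.8373 = 1.2321 m/s

u* ≈ 1.23 m/s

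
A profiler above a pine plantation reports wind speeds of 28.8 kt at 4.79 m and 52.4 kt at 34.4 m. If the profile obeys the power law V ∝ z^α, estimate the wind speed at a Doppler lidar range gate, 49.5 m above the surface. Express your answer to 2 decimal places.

58.52 kt

First find α: α = ln(V₂/V₁)/ln(z₂/z₁) = ln(52.4/28.8)/ln(34.4/4.79) = 0.59853/1.97153 = 0.3036
Extrapolate from 34.4 m to 49.5 m: V₃ = 52.4 × (49.5/34.4)^0.3036 = 52.4 × 1.1168 = 58.5211 kt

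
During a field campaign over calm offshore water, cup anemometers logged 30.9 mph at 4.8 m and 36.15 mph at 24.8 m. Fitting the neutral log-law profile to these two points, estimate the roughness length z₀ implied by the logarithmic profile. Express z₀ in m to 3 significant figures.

z₀ ≈ 0.000304 m

Log law: V(z) ∝ ln(z/z₀). With r = V₁/V₂ = 30.9/36.15 = 0.85477,
r · ln(z₂/z₀) = ln(z₁/z₀) ⇒ ln z₀ = (ln z₁ − r·ln z₂)/(1 − r)
ln z₀ = (1.56862 − 0.85477×3.21084) / 0.14523 = -8.0971
z₀ = exp(-8.0971) = 0.0003044 m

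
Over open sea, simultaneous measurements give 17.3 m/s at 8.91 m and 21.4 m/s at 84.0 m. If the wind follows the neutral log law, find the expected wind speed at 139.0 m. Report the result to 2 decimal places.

Log law: V ∝ ln(z/z₀). From the pair, with r = V₁/V₂ = 0.80841,
ln z₀ = (ln z₁ − r·ln z₂)/(1 − r) = (2.1872 − 0.80841×4.4308)/0.19159 = -7.2799 → z₀ = 0.0006893 m
V₃ = V₁ · ln(z₃/z₀)/ln(z₁/z₀) = 17.3 × 12.2144/9.4671 = 22.3204 m/s

22.32 m/s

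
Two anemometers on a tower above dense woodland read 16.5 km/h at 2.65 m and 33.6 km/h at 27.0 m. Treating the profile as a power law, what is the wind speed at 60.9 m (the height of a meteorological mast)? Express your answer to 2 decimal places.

First find α: α = ln(V₂/V₁)/ln(z₂/z₁) = ln(33.6/16.5)/ln(27.0/2.65) = 0.71117/2.32128 = 0.3064
Extrapolate from 27.0 m to 60.9 m: V₃ = 33.6 × (60.9/27.0)^0.3064 = 33.6 × 1.2830 = 43.1087 km/h

43.11 km/h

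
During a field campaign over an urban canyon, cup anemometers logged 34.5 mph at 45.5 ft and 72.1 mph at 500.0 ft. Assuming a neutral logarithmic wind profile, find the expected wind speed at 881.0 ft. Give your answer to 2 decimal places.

Log law: V ∝ ln(z/z₀). From the pair, with r = V₁/V₂ = 0.47850,
ln z₀ = (ln z₁ − r·ln z₂)/(1 − r) = (3.8177 − 0.47850×6.2146)/0.52150 = 1.6184 → z₀ = 5.045 ft
V₃ = V₁ · ln(z₃/z₀)/ln(z₁/z₀) = 34.5 × 5.1626/2.1993 = 80.9859 mph

80.99 mph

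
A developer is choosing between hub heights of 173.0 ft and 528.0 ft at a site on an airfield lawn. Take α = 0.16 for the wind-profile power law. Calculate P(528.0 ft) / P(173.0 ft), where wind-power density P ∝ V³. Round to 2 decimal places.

Speed ratio: V_B/V_A = (z_B/z_A)^α = (528.0/173.0)^0.16 = (3.0520)^0.16 = 1.19546
Power-density ratio: P_B/P_A = (V_B/V_A)³ = (1.19546)³ = 1.70845

1.71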